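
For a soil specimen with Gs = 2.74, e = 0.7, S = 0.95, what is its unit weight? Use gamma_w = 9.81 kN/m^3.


Result: 19.649 kN/m^3

Derivation:
Using gamma = gamma_w * (Gs + S*e) / (1 + e)
Numerator: Gs + S*e = 2.74 + 0.95*0.7 = 3.405
Denominator: 1 + e = 1 + 0.7 = 1.7
gamma = 9.81 * 3.405 / 1.7
gamma = 19.649 kN/m^3


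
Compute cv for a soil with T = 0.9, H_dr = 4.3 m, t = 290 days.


Using cv = T * H_dr^2 / t
H_dr^2 = 4.3^2 = 18.49
cv = 0.9 * 18.49 / 290
cv = 0.05738 m^2/day


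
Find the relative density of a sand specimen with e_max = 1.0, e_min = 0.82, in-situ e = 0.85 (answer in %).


Using Dr = (e_max - e) / (e_max - e_min) * 100
e_max - e = 1.0 - 0.85 = 0.15
e_max - e_min = 1.0 - 0.82 = 0.18
Dr = 0.15 / 0.18 * 100
Dr = 83.33 %


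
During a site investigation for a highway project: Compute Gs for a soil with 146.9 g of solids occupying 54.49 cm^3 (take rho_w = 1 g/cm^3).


Result: 2.696

Derivation:
Using Gs = m_s / (V_s * rho_w)
Since rho_w = 1 g/cm^3:
Gs = 146.9 / 54.49
Gs = 2.696


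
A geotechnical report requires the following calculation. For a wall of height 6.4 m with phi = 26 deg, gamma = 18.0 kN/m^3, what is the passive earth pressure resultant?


Compute passive earth pressure coefficient:
Kp = tan^2(45 + phi/2) = tan^2(58.0) = 2.561071
Compute passive force:
Pp = 0.5 * Kp * gamma * H^2
Pp = 0.5 * 2.561071 * 18.0 * 6.4^2
Pp = 944.11 kN/m


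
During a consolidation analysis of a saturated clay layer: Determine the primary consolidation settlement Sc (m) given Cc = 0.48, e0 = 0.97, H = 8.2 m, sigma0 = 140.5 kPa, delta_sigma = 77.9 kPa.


Result: 0.3828 m

Derivation:
Using Sc = Cc * H / (1 + e0) * log10((sigma0 + delta_sigma) / sigma0)
Stress ratio = (140.5 + 77.9) / 140.5 = 1.55445
log10(1.55445) = 0.191576
Cc * H / (1 + e0) = 0.48 * 8.2 / (1 + 0.97) = 1.99797
Sc = 1.99797 * 0.191576
Sc = 0.3828 m


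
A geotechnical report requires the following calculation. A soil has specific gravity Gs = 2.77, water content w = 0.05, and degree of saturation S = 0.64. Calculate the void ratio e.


Using the relation e = Gs * w / S
e = 2.77 * 0.05 / 0.64
e = 0.2164


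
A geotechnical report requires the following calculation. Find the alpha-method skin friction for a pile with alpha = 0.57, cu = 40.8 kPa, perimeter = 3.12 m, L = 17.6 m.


Result: 1277.03 kN

Derivation:
Using Qs = alpha * cu * perimeter * L
Qs = 0.57 * 40.8 * 3.12 * 17.6
Qs = 1277.03 kN


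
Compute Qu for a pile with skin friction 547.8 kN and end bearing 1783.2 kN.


Result: 2331.0 kN

Derivation:
Using Qu = Qf + Qb
Qu = 547.8 + 1783.2
Qu = 2331.0 kN


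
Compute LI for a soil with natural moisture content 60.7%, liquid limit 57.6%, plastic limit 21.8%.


Result: 1.087

Derivation:
First compute the plasticity index:
PI = LL - PL = 57.6 - 21.8 = 35.8
Then compute the liquidity index:
LI = (w - PL) / PI
LI = (60.7 - 21.8) / 35.8
LI = 1.087


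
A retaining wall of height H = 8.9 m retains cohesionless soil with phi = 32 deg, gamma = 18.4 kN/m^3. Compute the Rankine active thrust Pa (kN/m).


Result: 223.91 kN/m

Derivation:
Compute active earth pressure coefficient:
Ka = tan^2(45 - phi/2) = tan^2(29.0) = 0.307259
Compute active force:
Pa = 0.5 * Ka * gamma * H^2
Pa = 0.5 * 0.307259 * 18.4 * 8.9^2
Pa = 223.91 kN/m


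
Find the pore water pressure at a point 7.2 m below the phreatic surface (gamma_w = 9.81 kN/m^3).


Result: 70.63 kPa

Derivation:
Using u = gamma_w * h_w
u = 9.81 * 7.2
u = 70.63 kPa


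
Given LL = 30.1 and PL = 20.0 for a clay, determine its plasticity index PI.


Using PI = LL - PL
PI = 30.1 - 20.0
PI = 10.1


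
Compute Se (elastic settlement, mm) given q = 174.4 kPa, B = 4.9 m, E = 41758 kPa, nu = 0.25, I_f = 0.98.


Using Se = q * B * (1 - nu^2) * I_f / E
1 - nu^2 = 1 - 0.25^2 = 0.9375
Se = 174.4 * 4.9 * 0.9375 * 0.98 / 41758
Se = 0.018802 m
Convert to mm: Se = 0.018802 * 1000 = 18.802 mm


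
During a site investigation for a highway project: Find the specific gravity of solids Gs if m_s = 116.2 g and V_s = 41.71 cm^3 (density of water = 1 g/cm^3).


Result: 2.786

Derivation:
Using Gs = m_s / (V_s * rho_w)
Since rho_w = 1 g/cm^3:
Gs = 116.2 / 41.71
Gs = 2.786


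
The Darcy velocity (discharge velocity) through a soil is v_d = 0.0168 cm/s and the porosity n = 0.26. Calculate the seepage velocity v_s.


Using v_s = v_d / n
v_s = 0.0168 / 0.26
v_s = 0.06462 cm/s


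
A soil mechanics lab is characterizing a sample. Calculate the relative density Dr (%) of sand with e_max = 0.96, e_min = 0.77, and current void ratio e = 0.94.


Result: 10.53 %

Derivation:
Using Dr = (e_max - e) / (e_max - e_min) * 100
e_max - e = 0.96 - 0.94 = 0.02
e_max - e_min = 0.96 - 0.77 = 0.19
Dr = 0.02 / 0.19 * 100
Dr = 10.53 %


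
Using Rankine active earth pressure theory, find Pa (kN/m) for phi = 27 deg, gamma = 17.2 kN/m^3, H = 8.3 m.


Compute active earth pressure coefficient:
Ka = tan^2(45 - phi/2) = tan^2(31.5) = 0.375525
Compute active force:
Pa = 0.5 * Ka * gamma * H^2
Pa = 0.5 * 0.375525 * 17.2 * 8.3^2
Pa = 222.48 kN/m


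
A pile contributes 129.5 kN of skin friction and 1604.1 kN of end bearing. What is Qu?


Using Qu = Qf + Qb
Qu = 129.5 + 1604.1
Qu = 1733.6 kN


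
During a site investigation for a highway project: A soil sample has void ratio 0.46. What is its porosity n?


Result: 0.3151

Derivation:
Using the relation n = e / (1 + e)
n = 0.46 / (1 + 0.46)
n = 0.46 / 1.46
n = 0.3151


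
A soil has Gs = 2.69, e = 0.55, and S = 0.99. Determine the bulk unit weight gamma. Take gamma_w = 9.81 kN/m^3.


Using gamma = gamma_w * (Gs + S*e) / (1 + e)
Numerator: Gs + S*e = 2.69 + 0.99*0.55 = 3.2345
Denominator: 1 + e = 1 + 0.55 = 1.55
gamma = 9.81 * 3.2345 / 1.55
gamma = 20.471 kN/m^3


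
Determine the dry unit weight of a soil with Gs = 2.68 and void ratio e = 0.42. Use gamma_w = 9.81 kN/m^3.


Using gamma_d = Gs * gamma_w / (1 + e)
gamma_d = 2.68 * 9.81 / (1 + 0.42)
gamma_d = 2.68 * 9.81 / 1.42
gamma_d = 18.515 kN/m^3


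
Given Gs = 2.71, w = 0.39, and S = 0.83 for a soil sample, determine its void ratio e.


Using the relation e = Gs * w / S
e = 2.71 * 0.39 / 0.83
e = 1.2734


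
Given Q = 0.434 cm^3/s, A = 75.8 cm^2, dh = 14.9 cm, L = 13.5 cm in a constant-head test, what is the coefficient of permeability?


Result: 0.005188 cm/s

Derivation:
Compute hydraulic gradient:
i = dh / L = 14.9 / 13.5 = 1.1037
Then apply Darcy's law:
k = Q / (A * i)
k = 0.434 / (75.8 * 1.1037)
k = 0.434 / 83.6607
k = 0.005188 cm/s


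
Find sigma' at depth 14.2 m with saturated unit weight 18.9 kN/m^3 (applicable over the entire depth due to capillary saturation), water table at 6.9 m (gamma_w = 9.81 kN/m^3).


Total stress = gamma_sat * depth
sigma = 18.9 * 14.2 = 268.38 kPa
Pore water pressure u = gamma_w * (depth - d_wt)
u = 9.81 * (14.2 - 6.9) = 71.613 kPa
Effective stress = sigma - u
sigma' = 268.38 - 71.613 = 196.77 kPa


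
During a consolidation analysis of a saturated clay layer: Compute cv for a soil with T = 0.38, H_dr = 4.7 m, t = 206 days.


Using cv = T * H_dr^2 / t
H_dr^2 = 4.7^2 = 22.09
cv = 0.38 * 22.09 / 206
cv = 0.04075 m^2/day


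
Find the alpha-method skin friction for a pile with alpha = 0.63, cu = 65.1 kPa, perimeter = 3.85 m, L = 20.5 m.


Using Qs = alpha * cu * perimeter * L
Qs = 0.63 * 65.1 * 3.85 * 20.5
Qs = 3236.95 kN


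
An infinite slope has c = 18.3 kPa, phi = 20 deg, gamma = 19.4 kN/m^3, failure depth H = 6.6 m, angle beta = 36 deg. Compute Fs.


Using Fs = c / (gamma*H*sin(beta)*cos(beta)) + tan(phi)/tan(beta)
Cohesion contribution = 18.3 / (19.4*6.6*sin(36)*cos(36))
Cohesion contribution = 0.300559
Friction contribution = tan(20)/tan(36) = 0.500962
Fs = 0.300559 + 0.500962
Fs = 0.802


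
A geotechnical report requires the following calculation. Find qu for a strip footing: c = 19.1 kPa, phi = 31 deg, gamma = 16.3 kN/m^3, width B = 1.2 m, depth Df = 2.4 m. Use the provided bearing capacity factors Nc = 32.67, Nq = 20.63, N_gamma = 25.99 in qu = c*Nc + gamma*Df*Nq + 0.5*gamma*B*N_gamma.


Result: 1685.22 kPa

Derivation:
Compute qu = c*Nc + gamma*Df*Nq + 0.5*gamma*B*N_gamma
Term 1: 19.1 * 32.67 = 623.997
Term 2: 16.3 * 2.4 * 20.63 = 807.0456
Term 3: 0.5 * 16.3 * 1.2 * 25.99 = 254.1822
qu = 623.997 + 807.0456 + 254.1822
qu = 1685.22 kPa


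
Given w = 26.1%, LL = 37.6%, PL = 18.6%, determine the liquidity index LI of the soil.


Result: 0.395

Derivation:
First compute the plasticity index:
PI = LL - PL = 37.6 - 18.6 = 19.0
Then compute the liquidity index:
LI = (w - PL) / PI
LI = (26.1 - 18.6) / 19.0
LI = 0.395


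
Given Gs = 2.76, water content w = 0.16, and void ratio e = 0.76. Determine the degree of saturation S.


Using S = Gs * w / e
S = 2.76 * 0.16 / 0.76
S = 0.5811


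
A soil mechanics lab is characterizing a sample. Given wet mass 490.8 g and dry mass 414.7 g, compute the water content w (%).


Result: 18.35 %

Derivation:
Using w = (m_wet - m_dry) / m_dry * 100
m_wet - m_dry = 490.8 - 414.7 = 76.1 g
w = 76.1 / 414.7 * 100
w = 18.35 %


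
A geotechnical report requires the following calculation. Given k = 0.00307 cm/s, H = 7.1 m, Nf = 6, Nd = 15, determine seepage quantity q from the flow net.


Result: 8.719e-05 m^3/s per m

Derivation:
Convert k to m/s for unit consistency with H:
k = 0.00307 cm/s = 0.00307 / 100 m/s = 3.07e-05 m/s
Using q = k * H * Nf / Nd
Nf / Nd = 6 / 15 = 0.4
q = 3.07e-05 * 7.1 * 0.4
q = 8.719e-05 m^3/s per m


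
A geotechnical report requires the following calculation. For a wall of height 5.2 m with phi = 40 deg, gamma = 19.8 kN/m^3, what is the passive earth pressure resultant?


Compute passive earth pressure coefficient:
Kp = tan^2(45 + phi/2) = tan^2(65.0) = 4.59891
Compute passive force:
Pp = 0.5 * Kp * gamma * H^2
Pp = 0.5 * 4.59891 * 19.8 * 5.2^2
Pp = 1231.11 kN/m


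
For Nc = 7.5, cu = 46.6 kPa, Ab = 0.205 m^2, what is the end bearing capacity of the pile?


Result: 71.65 kN

Derivation:
Using Qb = Nc * cu * Ab
Qb = 7.5 * 46.6 * 0.205
Qb = 71.65 kN


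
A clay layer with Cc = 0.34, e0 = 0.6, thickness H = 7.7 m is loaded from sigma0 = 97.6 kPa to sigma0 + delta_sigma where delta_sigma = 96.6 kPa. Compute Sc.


Using Sc = Cc * H / (1 + e0) * log10((sigma0 + delta_sigma) / sigma0)
Stress ratio = (97.6 + 96.6) / 97.6 = 1.98975
log10(1.98975) = 0.298799
Cc * H / (1 + e0) = 0.34 * 7.7 / (1 + 0.6) = 1.63625
Sc = 1.63625 * 0.298799
Sc = 0.4889 m


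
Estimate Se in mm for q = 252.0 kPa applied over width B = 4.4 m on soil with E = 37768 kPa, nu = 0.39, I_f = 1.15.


Result: 28.627 mm

Derivation:
Using Se = q * B * (1 - nu^2) * I_f / E
1 - nu^2 = 1 - 0.39^2 = 0.8479
Se = 252.0 * 4.4 * 0.8479 * 1.15 / 37768
Se = 0.028627 m
Convert to mm: Se = 0.028627 * 1000 = 28.627 mm


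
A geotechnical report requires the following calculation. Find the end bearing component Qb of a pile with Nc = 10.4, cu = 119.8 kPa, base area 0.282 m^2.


Result: 351.35 kN

Derivation:
Using Qb = Nc * cu * Ab
Qb = 10.4 * 119.8 * 0.282
Qb = 351.35 kN


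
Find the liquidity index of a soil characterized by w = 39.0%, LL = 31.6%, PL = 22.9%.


First compute the plasticity index:
PI = LL - PL = 31.6 - 22.9 = 8.7
Then compute the liquidity index:
LI = (w - PL) / PI
LI = (39.0 - 22.9) / 8.7
LI = 1.851


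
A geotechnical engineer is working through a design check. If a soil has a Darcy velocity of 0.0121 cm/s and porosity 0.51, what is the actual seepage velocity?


Using v_s = v_d / n
v_s = 0.0121 / 0.51
v_s = 0.02373 cm/s


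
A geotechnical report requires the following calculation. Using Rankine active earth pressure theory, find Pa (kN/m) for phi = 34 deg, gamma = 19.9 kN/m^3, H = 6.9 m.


Compute active earth pressure coefficient:
Ka = tan^2(45 - phi/2) = tan^2(28.0) = 0.282715
Compute active force:
Pa = 0.5 * Ka * gamma * H^2
Pa = 0.5 * 0.282715 * 19.9 * 6.9^2
Pa = 133.93 kN/m


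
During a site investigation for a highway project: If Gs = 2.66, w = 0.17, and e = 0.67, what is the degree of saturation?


Using S = Gs * w / e
S = 2.66 * 0.17 / 0.67
S = 0.6749


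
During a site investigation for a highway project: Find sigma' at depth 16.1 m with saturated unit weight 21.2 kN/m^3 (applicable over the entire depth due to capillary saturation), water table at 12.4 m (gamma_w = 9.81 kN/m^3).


Result: 305.02 kPa

Derivation:
Total stress = gamma_sat * depth
sigma = 21.2 * 16.1 = 341.32 kPa
Pore water pressure u = gamma_w * (depth - d_wt)
u = 9.81 * (16.1 - 12.4) = 36.297 kPa
Effective stress = sigma - u
sigma' = 341.32 - 36.297 = 305.02 kPa


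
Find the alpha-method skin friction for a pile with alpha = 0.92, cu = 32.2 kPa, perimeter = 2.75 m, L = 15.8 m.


Using Qs = alpha * cu * perimeter * L
Qs = 0.92 * 32.2 * 2.75 * 15.8
Qs = 1287.16 kN


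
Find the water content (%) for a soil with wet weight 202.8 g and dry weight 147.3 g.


Result: 37.68 %

Derivation:
Using w = (m_wet - m_dry) / m_dry * 100
m_wet - m_dry = 202.8 - 147.3 = 55.5 g
w = 55.5 / 147.3 * 100
w = 37.68 %


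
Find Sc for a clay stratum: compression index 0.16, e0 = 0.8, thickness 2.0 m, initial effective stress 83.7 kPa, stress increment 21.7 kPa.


Using Sc = Cc * H / (1 + e0) * log10((sigma0 + delta_sigma) / sigma0)
Stress ratio = (83.7 + 21.7) / 83.7 = 1.25926
log10(1.25926) = 0.100115
Cc * H / (1 + e0) = 0.16 * 2.0 / (1 + 0.8) = 0.177778
Sc = 0.177778 * 0.100115
Sc = 0.0178 m


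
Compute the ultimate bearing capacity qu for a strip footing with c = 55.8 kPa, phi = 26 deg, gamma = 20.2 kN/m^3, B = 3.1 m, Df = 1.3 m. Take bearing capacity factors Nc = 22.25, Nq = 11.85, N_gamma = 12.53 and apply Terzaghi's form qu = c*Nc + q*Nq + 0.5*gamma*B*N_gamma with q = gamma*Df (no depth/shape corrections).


Compute qu = c*Nc + gamma*Df*Nq + 0.5*gamma*B*N_gamma
Term 1: 55.8 * 22.25 = 1241.55
Term 2: 20.2 * 1.3 * 11.85 = 311.181
Term 3: 0.5 * 20.2 * 3.1 * 12.53 = 392.3143
qu = 1241.55 + 311.181 + 392.3143
qu = 1945.05 kPa


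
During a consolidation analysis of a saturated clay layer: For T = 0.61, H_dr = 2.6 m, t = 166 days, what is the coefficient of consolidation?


Using cv = T * H_dr^2 / t
H_dr^2 = 2.6^2 = 6.76
cv = 0.61 * 6.76 / 166
cv = 0.02484 m^2/day


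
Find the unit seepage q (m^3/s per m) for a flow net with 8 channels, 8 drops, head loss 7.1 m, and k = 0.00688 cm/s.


Result: 0.0004885 m^3/s per m

Derivation:
Convert k to m/s for unit consistency with H:
k = 0.00688 cm/s = 0.00688 / 100 m/s = 6.88e-05 m/s
Using q = k * H * Nf / Nd
Nf / Nd = 8 / 8 = 1.0
q = 6.88e-05 * 7.1 * 1.0
q = 0.0004885 m^3/s per m


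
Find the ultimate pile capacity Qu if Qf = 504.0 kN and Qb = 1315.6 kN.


Result: 1819.6 kN

Derivation:
Using Qu = Qf + Qb
Qu = 504.0 + 1315.6
Qu = 1819.6 kN


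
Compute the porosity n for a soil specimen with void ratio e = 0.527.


Using the relation n = e / (1 + e)
n = 0.527 / (1 + 0.527)
n = 0.527 / 1.527
n = 0.3451


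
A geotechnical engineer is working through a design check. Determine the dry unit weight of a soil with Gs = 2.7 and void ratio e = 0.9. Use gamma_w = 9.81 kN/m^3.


Result: 13.941 kN/m^3

Derivation:
Using gamma_d = Gs * gamma_w / (1 + e)
gamma_d = 2.7 * 9.81 / (1 + 0.9)
gamma_d = 2.7 * 9.81 / 1.9
gamma_d = 13.941 kN/m^3


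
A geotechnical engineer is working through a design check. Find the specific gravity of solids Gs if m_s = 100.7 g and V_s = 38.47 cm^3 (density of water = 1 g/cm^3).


Using Gs = m_s / (V_s * rho_w)
Since rho_w = 1 g/cm^3:
Gs = 100.7 / 38.47
Gs = 2.618


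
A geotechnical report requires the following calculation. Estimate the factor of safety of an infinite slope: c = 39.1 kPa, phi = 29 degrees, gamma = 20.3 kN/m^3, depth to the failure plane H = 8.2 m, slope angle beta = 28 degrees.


Using Fs = c / (gamma*H*sin(beta)*cos(beta)) + tan(phi)/tan(beta)
Cohesion contribution = 39.1 / (20.3*8.2*sin(28)*cos(28))
Cohesion contribution = 0.56666
Friction contribution = tan(29)/tan(28) = 1.0425
Fs = 0.56666 + 1.0425
Fs = 1.609


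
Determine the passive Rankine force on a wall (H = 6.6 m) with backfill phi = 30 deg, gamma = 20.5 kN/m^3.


Compute passive earth pressure coefficient:
Kp = tan^2(45 + phi/2) = tan^2(60.0) = 3
Compute passive force:
Pp = 0.5 * Kp * gamma * H^2
Pp = 0.5 * 3 * 20.5 * 6.6^2
Pp = 1339.47 kN/m


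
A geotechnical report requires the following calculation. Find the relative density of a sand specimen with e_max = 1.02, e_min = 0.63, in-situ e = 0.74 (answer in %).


Result: 71.79 %

Derivation:
Using Dr = (e_max - e) / (e_max - e_min) * 100
e_max - e = 1.02 - 0.74 = 0.28
e_max - e_min = 1.02 - 0.63 = 0.39
Dr = 0.28 / 0.39 * 100
Dr = 71.79 %


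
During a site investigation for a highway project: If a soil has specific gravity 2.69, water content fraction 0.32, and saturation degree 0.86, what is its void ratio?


Using the relation e = Gs * w / S
e = 2.69 * 0.32 / 0.86
e = 1.0009


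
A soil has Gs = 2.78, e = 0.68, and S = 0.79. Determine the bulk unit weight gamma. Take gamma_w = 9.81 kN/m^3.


Using gamma = gamma_w * (Gs + S*e) / (1 + e)
Numerator: Gs + S*e = 2.78 + 0.79*0.68 = 3.3172
Denominator: 1 + e = 1 + 0.68 = 1.68
gamma = 9.81 * 3.3172 / 1.68
gamma = 19.37 kN/m^3


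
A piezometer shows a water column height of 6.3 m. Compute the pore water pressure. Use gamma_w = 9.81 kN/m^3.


Using u = gamma_w * h_w
u = 9.81 * 6.3
u = 61.8 kPa


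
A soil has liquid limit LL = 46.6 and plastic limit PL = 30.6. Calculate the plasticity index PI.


Using PI = LL - PL
PI = 46.6 - 30.6
PI = 16.0


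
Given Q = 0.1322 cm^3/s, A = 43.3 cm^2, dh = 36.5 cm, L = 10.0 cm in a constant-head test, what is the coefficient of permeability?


Result: 0.000836 cm/s

Derivation:
Compute hydraulic gradient:
i = dh / L = 36.5 / 10.0 = 3.65
Then apply Darcy's law:
k = Q / (A * i)
k = 0.1322 / (43.3 * 3.65)
k = 0.1322 / 158.045
k = 0.000836 cm/s


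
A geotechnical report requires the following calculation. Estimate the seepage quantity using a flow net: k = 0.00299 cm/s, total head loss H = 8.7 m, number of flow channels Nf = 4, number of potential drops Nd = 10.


Convert k to m/s for unit consistency with H:
k = 0.00299 cm/s = 0.00299 / 100 m/s = 2.99e-05 m/s
Using q = k * H * Nf / Nd
Nf / Nd = 4 / 10 = 0.4
q = 2.99e-05 * 8.7 * 0.4
q = 0.0001041 m^3/s per m


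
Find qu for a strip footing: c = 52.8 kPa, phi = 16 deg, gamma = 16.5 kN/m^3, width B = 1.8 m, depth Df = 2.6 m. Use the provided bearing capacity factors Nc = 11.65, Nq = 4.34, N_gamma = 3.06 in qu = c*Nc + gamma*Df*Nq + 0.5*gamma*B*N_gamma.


Compute qu = c*Nc + gamma*Df*Nq + 0.5*gamma*B*N_gamma
Term 1: 52.8 * 11.65 = 615.12
Term 2: 16.5 * 2.6 * 4.34 = 186.186
Term 3: 0.5 * 16.5 * 1.8 * 3.06 = 45.441
qu = 615.12 + 186.186 + 45.441
qu = 846.75 kPa


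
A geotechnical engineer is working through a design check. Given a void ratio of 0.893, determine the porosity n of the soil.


Result: 0.4717

Derivation:
Using the relation n = e / (1 + e)
n = 0.893 / (1 + 0.893)
n = 0.893 / 1.893
n = 0.4717


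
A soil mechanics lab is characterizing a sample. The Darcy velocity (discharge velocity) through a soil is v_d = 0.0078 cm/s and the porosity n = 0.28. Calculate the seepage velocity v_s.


Result: 0.02786 cm/s

Derivation:
Using v_s = v_d / n
v_s = 0.0078 / 0.28
v_s = 0.02786 cm/s


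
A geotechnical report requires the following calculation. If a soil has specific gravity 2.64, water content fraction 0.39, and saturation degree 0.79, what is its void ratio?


Result: 1.3033

Derivation:
Using the relation e = Gs * w / S
e = 2.64 * 0.39 / 0.79
e = 1.3033


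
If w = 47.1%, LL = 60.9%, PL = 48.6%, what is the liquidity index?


Result: -0.122

Derivation:
First compute the plasticity index:
PI = LL - PL = 60.9 - 48.6 = 12.3
Then compute the liquidity index:
LI = (w - PL) / PI
LI = (47.1 - 48.6) / 12.3
LI = -0.122


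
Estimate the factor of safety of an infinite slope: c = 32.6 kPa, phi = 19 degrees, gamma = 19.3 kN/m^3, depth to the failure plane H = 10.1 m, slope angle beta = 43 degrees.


Using Fs = c / (gamma*H*sin(beta)*cos(beta)) + tan(phi)/tan(beta)
Cohesion contribution = 32.6 / (19.3*10.1*sin(43)*cos(43))
Cohesion contribution = 0.335296
Friction contribution = tan(19)/tan(43) = 0.369246
Fs = 0.335296 + 0.369246
Fs = 0.705


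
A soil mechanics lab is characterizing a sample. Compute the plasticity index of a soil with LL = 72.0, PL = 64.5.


Using PI = LL - PL
PI = 72.0 - 64.5
PI = 7.5


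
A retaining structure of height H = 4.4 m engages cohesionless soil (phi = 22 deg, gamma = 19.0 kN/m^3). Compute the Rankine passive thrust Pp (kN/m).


Result: 404.25 kN/m

Derivation:
Compute passive earth pressure coefficient:
Kp = tan^2(45 + phi/2) = tan^2(56.0) = 2.197987
Compute passive force:
Pp = 0.5 * Kp * gamma * H^2
Pp = 0.5 * 2.197987 * 19.0 * 4.4^2
Pp = 404.25 kN/m


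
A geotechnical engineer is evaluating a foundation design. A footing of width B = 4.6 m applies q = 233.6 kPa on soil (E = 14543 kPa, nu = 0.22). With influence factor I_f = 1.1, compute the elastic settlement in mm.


Using Se = q * B * (1 - nu^2) * I_f / E
1 - nu^2 = 1 - 0.22^2 = 0.9516
Se = 233.6 * 4.6 * 0.9516 * 1.1 / 14543
Se = 0.077343 m
Convert to mm: Se = 0.077343 * 1000 = 77.343 mm


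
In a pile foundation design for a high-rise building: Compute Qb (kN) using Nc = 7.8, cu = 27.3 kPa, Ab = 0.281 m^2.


Using Qb = Nc * cu * Ab
Qb = 7.8 * 27.3 * 0.281
Qb = 59.84 kN


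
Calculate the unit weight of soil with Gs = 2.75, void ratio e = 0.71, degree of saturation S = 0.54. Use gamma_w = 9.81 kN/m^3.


Using gamma = gamma_w * (Gs + S*e) / (1 + e)
Numerator: Gs + S*e = 2.75 + 0.54*0.71 = 3.1334
Denominator: 1 + e = 1 + 0.71 = 1.71
gamma = 9.81 * 3.1334 / 1.71
gamma = 17.976 kN/m^3


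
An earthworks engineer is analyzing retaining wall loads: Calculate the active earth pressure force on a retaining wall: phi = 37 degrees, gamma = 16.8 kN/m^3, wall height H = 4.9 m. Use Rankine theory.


Result: 50.14 kN/m

Derivation:
Compute active earth pressure coefficient:
Ka = tan^2(45 - phi/2) = tan^2(26.5) = 0.248584
Compute active force:
Pa = 0.5 * Ka * gamma * H^2
Pa = 0.5 * 0.248584 * 16.8 * 4.9^2
Pa = 50.14 kN/m


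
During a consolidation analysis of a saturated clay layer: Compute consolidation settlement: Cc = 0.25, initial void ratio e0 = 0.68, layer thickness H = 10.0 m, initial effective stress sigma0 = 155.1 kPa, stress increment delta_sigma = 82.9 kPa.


Using Sc = Cc * H / (1 + e0) * log10((sigma0 + delta_sigma) / sigma0)
Stress ratio = (155.1 + 82.9) / 155.1 = 1.53449
log10(1.53449) = 0.185965
Cc * H / (1 + e0) = 0.25 * 10.0 / (1 + 0.68) = 1.4881
Sc = 1.4881 * 0.185965
Sc = 0.2767 m


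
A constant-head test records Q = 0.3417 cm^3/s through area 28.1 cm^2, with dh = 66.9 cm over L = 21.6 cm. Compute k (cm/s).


Result: 0.003926 cm/s

Derivation:
Compute hydraulic gradient:
i = dh / L = 66.9 / 21.6 = 3.09722
Then apply Darcy's law:
k = Q / (A * i)
k = 0.3417 / (28.1 * 3.09722)
k = 0.3417 / 87.0319
k = 0.003926 cm/s


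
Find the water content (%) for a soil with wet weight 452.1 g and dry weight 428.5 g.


Using w = (m_wet - m_dry) / m_dry * 100
m_wet - m_dry = 452.1 - 428.5 = 23.6 g
w = 23.6 / 428.5 * 100
w = 5.51 %


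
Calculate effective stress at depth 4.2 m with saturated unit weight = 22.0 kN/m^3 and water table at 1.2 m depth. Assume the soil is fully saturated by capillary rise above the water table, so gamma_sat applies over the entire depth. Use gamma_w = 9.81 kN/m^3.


Total stress = gamma_sat * depth
sigma = 22.0 * 4.2 = 92.4 kPa
Pore water pressure u = gamma_w * (depth - d_wt)
u = 9.81 * (4.2 - 1.2) = 29.43 kPa
Effective stress = sigma - u
sigma' = 92.4 - 29.43 = 62.97 kPa


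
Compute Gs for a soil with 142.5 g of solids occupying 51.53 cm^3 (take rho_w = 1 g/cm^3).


Using Gs = m_s / (V_s * rho_w)
Since rho_w = 1 g/cm^3:
Gs = 142.5 / 51.53
Gs = 2.765


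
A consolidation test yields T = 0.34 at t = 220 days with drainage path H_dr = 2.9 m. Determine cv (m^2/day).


Result: 0.013 m^2/day

Derivation:
Using cv = T * H_dr^2 / t
H_dr^2 = 2.9^2 = 8.41
cv = 0.34 * 8.41 / 220
cv = 0.013 m^2/day


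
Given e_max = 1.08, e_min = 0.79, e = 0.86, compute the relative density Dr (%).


Using Dr = (e_max - e) / (e_max - e_min) * 100
e_max - e = 1.08 - 0.86 = 0.22
e_max - e_min = 1.08 - 0.79 = 0.29
Dr = 0.22 / 0.29 * 100
Dr = 75.86 %


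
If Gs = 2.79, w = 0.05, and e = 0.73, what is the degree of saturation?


Using S = Gs * w / e
S = 2.79 * 0.05 / 0.73
S = 0.1911


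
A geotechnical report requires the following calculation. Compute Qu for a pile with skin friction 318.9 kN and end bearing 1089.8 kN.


Using Qu = Qf + Qb
Qu = 318.9 + 1089.8
Qu = 1408.7 kN


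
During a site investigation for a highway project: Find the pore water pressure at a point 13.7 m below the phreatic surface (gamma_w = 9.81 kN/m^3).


Using u = gamma_w * h_w
u = 9.81 * 13.7
u = 134.4 kPa


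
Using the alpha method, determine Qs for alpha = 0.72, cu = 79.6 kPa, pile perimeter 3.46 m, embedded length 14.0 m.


Using Qs = alpha * cu * perimeter * L
Qs = 0.72 * 79.6 * 3.46 * 14.0
Qs = 2776.19 kN


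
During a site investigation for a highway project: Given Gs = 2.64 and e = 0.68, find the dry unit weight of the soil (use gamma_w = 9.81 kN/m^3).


Result: 15.416 kN/m^3

Derivation:
Using gamma_d = Gs * gamma_w / (1 + e)
gamma_d = 2.64 * 9.81 / (1 + 0.68)
gamma_d = 2.64 * 9.81 / 1.68
gamma_d = 15.416 kN/m^3


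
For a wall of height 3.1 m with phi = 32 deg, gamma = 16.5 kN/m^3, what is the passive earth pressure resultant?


Compute passive earth pressure coefficient:
Kp = tan^2(45 + phi/2) = tan^2(61.0) = 3.254588
Compute passive force:
Pp = 0.5 * Kp * gamma * H^2
Pp = 0.5 * 3.254588 * 16.5 * 3.1^2
Pp = 258.03 kN/m


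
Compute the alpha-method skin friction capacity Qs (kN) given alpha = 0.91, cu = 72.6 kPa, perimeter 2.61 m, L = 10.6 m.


Result: 1827.78 kN

Derivation:
Using Qs = alpha * cu * perimeter * L
Qs = 0.91 * 72.6 * 2.61 * 10.6
Qs = 1827.78 kN


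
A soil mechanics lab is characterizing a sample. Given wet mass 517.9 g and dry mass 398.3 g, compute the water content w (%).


Result: 30.03 %

Derivation:
Using w = (m_wet - m_dry) / m_dry * 100
m_wet - m_dry = 517.9 - 398.3 = 119.6 g
w = 119.6 / 398.3 * 100
w = 30.03 %


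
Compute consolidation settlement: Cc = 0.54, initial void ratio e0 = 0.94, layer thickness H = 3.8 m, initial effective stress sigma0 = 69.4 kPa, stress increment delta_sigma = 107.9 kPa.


Using Sc = Cc * H / (1 + e0) * log10((sigma0 + delta_sigma) / sigma0)
Stress ratio = (69.4 + 107.9) / 69.4 = 2.55476
log10(2.55476) = 0.407349
Cc * H / (1 + e0) = 0.54 * 3.8 / (1 + 0.94) = 1.05773
Sc = 1.05773 * 0.407349
Sc = 0.4309 m


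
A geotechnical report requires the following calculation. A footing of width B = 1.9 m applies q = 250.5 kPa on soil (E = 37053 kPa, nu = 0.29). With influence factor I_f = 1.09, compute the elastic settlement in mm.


Using Se = q * B * (1 - nu^2) * I_f / E
1 - nu^2 = 1 - 0.29^2 = 0.9159
Se = 250.5 * 1.9 * 0.9159 * 1.09 / 37053
Se = 0.012824 m
Convert to mm: Se = 0.012824 * 1000 = 12.824 mm


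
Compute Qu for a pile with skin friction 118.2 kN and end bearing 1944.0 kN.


Using Qu = Qf + Qb
Qu = 118.2 + 1944.0
Qu = 2062.2 kN


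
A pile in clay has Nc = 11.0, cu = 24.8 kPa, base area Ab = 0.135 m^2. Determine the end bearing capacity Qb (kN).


Using Qb = Nc * cu * Ab
Qb = 11.0 * 24.8 * 0.135
Qb = 36.83 kN


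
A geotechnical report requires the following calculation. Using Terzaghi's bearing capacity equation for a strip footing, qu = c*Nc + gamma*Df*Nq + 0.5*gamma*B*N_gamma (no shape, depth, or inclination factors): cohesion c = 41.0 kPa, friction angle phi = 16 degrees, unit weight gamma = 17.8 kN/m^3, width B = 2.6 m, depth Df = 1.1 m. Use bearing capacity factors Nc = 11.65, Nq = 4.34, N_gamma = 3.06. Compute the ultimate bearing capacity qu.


Result: 633.44 kPa

Derivation:
Compute qu = c*Nc + gamma*Df*Nq + 0.5*gamma*B*N_gamma
Term 1: 41.0 * 11.65 = 477.65
Term 2: 17.8 * 1.1 * 4.34 = 84.9772
Term 3: 0.5 * 17.8 * 2.6 * 3.06 = 70.8084
qu = 477.65 + 84.9772 + 70.8084
qu = 633.44 kPa


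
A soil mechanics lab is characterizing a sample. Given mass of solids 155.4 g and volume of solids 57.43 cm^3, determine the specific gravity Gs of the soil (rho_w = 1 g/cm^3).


Using Gs = m_s / (V_s * rho_w)
Since rho_w = 1 g/cm^3:
Gs = 155.4 / 57.43
Gs = 2.706


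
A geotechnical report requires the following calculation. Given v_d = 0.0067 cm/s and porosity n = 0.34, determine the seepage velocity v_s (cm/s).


Result: 0.01971 cm/s

Derivation:
Using v_s = v_d / n
v_s = 0.0067 / 0.34
v_s = 0.01971 cm/s


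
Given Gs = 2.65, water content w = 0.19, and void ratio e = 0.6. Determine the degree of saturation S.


Using S = Gs * w / e
S = 2.65 * 0.19 / 0.6
S = 0.8392


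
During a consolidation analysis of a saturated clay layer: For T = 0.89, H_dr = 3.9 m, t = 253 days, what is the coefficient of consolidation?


Using cv = T * H_dr^2 / t
H_dr^2 = 3.9^2 = 15.21
cv = 0.89 * 15.21 / 253
cv = 0.05351 m^2/day


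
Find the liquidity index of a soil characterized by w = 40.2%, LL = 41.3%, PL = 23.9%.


Result: 0.937

Derivation:
First compute the plasticity index:
PI = LL - PL = 41.3 - 23.9 = 17.4
Then compute the liquidity index:
LI = (w - PL) / PI
LI = (40.2 - 23.9) / 17.4
LI = 0.937


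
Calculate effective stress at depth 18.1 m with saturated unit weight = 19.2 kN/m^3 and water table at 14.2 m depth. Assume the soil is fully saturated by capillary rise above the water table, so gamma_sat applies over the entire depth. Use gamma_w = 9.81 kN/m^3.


Total stress = gamma_sat * depth
sigma = 19.2 * 18.1 = 347.52 kPa
Pore water pressure u = gamma_w * (depth - d_wt)
u = 9.81 * (18.1 - 14.2) = 38.259 kPa
Effective stress = sigma - u
sigma' = 347.52 - 38.259 = 309.26 kPa


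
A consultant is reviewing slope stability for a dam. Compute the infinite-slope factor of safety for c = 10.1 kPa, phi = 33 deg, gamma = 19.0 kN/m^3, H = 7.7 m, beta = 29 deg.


Result: 1.334

Derivation:
Using Fs = c / (gamma*H*sin(beta)*cos(beta)) + tan(phi)/tan(beta)
Cohesion contribution = 10.1 / (19.0*7.7*sin(29)*cos(29))
Cohesion contribution = 0.162812
Friction contribution = tan(33)/tan(29) = 1.17156
Fs = 0.162812 + 1.17156
Fs = 1.334


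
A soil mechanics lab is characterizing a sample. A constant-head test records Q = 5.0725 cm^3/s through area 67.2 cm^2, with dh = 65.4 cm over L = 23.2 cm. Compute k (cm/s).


Compute hydraulic gradient:
i = dh / L = 65.4 / 23.2 = 2.81897
Then apply Darcy's law:
k = Q / (A * i)
k = 5.0725 / (67.2 * 2.81897)
k = 5.0725 / 189.434
k = 0.026777 cm/s


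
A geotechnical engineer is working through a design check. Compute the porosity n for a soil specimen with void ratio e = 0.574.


Using the relation n = e / (1 + e)
n = 0.574 / (1 + 0.574)
n = 0.574 / 1.574
n = 0.3647


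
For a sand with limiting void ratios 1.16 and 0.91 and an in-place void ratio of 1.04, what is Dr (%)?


Result: 48.0 %

Derivation:
Using Dr = (e_max - e) / (e_max - e_min) * 100
e_max - e = 1.16 - 1.04 = 0.12
e_max - e_min = 1.16 - 0.91 = 0.25
Dr = 0.12 / 0.25 * 100
Dr = 48.0 %


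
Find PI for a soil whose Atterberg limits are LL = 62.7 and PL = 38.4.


Using PI = LL - PL
PI = 62.7 - 38.4
PI = 24.3


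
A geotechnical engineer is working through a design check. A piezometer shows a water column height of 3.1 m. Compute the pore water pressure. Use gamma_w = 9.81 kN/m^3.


Result: 30.41 kPa

Derivation:
Using u = gamma_w * h_w
u = 9.81 * 3.1
u = 30.41 kPa


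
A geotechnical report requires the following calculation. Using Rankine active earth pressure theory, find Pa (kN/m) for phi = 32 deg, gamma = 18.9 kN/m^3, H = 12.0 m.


Compute active earth pressure coefficient:
Ka = tan^2(45 - phi/2) = tan^2(29.0) = 0.307259
Compute active force:
Pa = 0.5 * Ka * gamma * H^2
Pa = 0.5 * 0.307259 * 18.9 * 12.0^2
Pa = 418.12 kN/m


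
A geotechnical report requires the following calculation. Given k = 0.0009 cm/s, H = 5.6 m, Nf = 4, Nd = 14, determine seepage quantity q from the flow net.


Result: 1.44e-05 m^3/s per m

Derivation:
Convert k to m/s for unit consistency with H:
k = 0.0009 cm/s = 0.0009 / 100 m/s = 9e-06 m/s
Using q = k * H * Nf / Nd
Nf / Nd = 4 / 14 = 0.2857
q = 9e-06 * 5.6 * 0.2857
q = 1.44e-05 m^3/s per m


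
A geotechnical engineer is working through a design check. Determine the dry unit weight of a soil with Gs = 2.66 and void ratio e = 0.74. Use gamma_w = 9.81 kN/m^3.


Using gamma_d = Gs * gamma_w / (1 + e)
gamma_d = 2.66 * 9.81 / (1 + 0.74)
gamma_d = 2.66 * 9.81 / 1.74
gamma_d = 14.997 kN/m^3


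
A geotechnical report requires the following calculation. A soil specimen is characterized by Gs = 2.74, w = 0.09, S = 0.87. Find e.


Result: 0.2834

Derivation:
Using the relation e = Gs * w / S
e = 2.74 * 0.09 / 0.87
e = 0.2834


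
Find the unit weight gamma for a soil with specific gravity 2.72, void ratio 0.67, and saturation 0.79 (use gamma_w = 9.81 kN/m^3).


Result: 19.087 kN/m^3

Derivation:
Using gamma = gamma_w * (Gs + S*e) / (1 + e)
Numerator: Gs + S*e = 2.72 + 0.79*0.67 = 3.2493
Denominator: 1 + e = 1 + 0.67 = 1.67
gamma = 9.81 * 3.2493 / 1.67
gamma = 19.087 kN/m^3


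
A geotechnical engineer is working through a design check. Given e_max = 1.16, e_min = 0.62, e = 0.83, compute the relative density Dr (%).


Using Dr = (e_max - e) / (e_max - e_min) * 100
e_max - e = 1.16 - 0.83 = 0.33
e_max - e_min = 1.16 - 0.62 = 0.54
Dr = 0.33 / 0.54 * 100
Dr = 61.11 %


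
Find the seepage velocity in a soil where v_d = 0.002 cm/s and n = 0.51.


Result: 0.00392 cm/s

Derivation:
Using v_s = v_d / n
v_s = 0.002 / 0.51
v_s = 0.00392 cm/s


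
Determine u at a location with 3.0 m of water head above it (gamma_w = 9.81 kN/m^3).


Using u = gamma_w * h_w
u = 9.81 * 3.0
u = 29.43 kPa


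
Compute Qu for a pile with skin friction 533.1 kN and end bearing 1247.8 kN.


Result: 1780.9 kN

Derivation:
Using Qu = Qf + Qb
Qu = 533.1 + 1247.8
Qu = 1780.9 kN


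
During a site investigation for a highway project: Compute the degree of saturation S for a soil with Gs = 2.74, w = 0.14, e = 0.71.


Using S = Gs * w / e
S = 2.74 * 0.14 / 0.71
S = 0.5403


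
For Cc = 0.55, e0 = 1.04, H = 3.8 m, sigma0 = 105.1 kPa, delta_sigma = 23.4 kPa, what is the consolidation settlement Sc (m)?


Result: 0.0894 m

Derivation:
Using Sc = Cc * H / (1 + e0) * log10((sigma0 + delta_sigma) / sigma0)
Stress ratio = (105.1 + 23.4) / 105.1 = 1.22265
log10(1.22265) = 0.0873004
Cc * H / (1 + e0) = 0.55 * 3.8 / (1 + 1.04) = 1.02451
Sc = 1.02451 * 0.0873004
Sc = 0.0894 m


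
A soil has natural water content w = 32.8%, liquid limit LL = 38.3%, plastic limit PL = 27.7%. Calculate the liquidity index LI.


First compute the plasticity index:
PI = LL - PL = 38.3 - 27.7 = 10.6
Then compute the liquidity index:
LI = (w - PL) / PI
LI = (32.8 - 27.7) / 10.6
LI = 0.481


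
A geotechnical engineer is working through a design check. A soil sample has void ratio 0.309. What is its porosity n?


Result: 0.2361

Derivation:
Using the relation n = e / (1 + e)
n = 0.309 / (1 + 0.309)
n = 0.309 / 1.309
n = 0.2361


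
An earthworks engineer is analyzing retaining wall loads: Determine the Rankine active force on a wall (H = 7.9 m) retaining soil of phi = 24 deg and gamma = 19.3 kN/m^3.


Compute active earth pressure coefficient:
Ka = tan^2(45 - phi/2) = tan^2(33.0) = 0.42173
Compute active force:
Pa = 0.5 * Ka * gamma * H^2
Pa = 0.5 * 0.42173 * 19.3 * 7.9^2
Pa = 253.99 kN/m


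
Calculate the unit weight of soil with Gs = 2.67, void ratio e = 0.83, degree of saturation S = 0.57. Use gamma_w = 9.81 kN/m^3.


Using gamma = gamma_w * (Gs + S*e) / (1 + e)
Numerator: Gs + S*e = 2.67 + 0.57*0.83 = 3.1431
Denominator: 1 + e = 1 + 0.83 = 1.83
gamma = 9.81 * 3.1431 / 1.83
gamma = 16.849 kN/m^3


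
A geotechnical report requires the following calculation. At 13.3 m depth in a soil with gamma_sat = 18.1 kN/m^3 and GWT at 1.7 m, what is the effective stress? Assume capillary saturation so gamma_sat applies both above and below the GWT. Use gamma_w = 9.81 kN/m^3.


Total stress = gamma_sat * depth
sigma = 18.1 * 13.3 = 240.73 kPa
Pore water pressure u = gamma_w * (depth - d_wt)
u = 9.81 * (13.3 - 1.7) = 113.796 kPa
Effective stress = sigma - u
sigma' = 240.73 - 113.796 = 126.93 kPa


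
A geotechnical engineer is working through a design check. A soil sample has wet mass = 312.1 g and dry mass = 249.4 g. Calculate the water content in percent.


Using w = (m_wet - m_dry) / m_dry * 100
m_wet - m_dry = 312.1 - 249.4 = 62.7 g
w = 62.7 / 249.4 * 100
w = 25.14 %


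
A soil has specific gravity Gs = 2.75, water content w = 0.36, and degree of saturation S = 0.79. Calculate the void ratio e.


Using the relation e = Gs * w / S
e = 2.75 * 0.36 / 0.79
e = 1.2532


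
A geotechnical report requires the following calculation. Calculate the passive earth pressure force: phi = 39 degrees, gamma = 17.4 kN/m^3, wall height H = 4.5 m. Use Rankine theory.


Compute passive earth pressure coefficient:
Kp = tan^2(45 + phi/2) = tan^2(64.5) = 4.395495
Compute passive force:
Pp = 0.5 * Kp * gamma * H^2
Pp = 0.5 * 4.395495 * 17.4 * 4.5^2
Pp = 774.38 kN/m


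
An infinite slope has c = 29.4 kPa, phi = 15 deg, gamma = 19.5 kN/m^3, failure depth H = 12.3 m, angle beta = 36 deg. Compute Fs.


Using Fs = c / (gamma*H*sin(beta)*cos(beta)) + tan(phi)/tan(beta)
Cohesion contribution = 29.4 / (19.5*12.3*sin(36)*cos(36))
Cohesion contribution = 0.257769
Friction contribution = tan(15)/tan(36) = 0.3688
Fs = 0.257769 + 0.3688
Fs = 0.627


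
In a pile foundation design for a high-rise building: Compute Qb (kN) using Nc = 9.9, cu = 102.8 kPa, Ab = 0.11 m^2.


Using Qb = Nc * cu * Ab
Qb = 9.9 * 102.8 * 0.11
Qb = 111.95 kN


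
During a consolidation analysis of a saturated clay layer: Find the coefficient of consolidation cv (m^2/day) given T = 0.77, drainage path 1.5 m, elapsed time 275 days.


Using cv = T * H_dr^2 / t
H_dr^2 = 1.5^2 = 2.25
cv = 0.77 * 2.25 / 275
cv = 0.0063 m^2/day


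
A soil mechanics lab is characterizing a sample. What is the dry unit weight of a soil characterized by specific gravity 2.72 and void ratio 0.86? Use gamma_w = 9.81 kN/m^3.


Result: 14.346 kN/m^3

Derivation:
Using gamma_d = Gs * gamma_w / (1 + e)
gamma_d = 2.72 * 9.81 / (1 + 0.86)
gamma_d = 2.72 * 9.81 / 1.86
gamma_d = 14.346 kN/m^3


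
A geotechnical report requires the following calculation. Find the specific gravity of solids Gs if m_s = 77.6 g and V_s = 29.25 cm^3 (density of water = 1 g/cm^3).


Using Gs = m_s / (V_s * rho_w)
Since rho_w = 1 g/cm^3:
Gs = 77.6 / 29.25
Gs = 2.653


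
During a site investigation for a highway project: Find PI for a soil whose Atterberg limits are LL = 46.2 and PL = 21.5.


Result: 24.7

Derivation:
Using PI = LL - PL
PI = 46.2 - 21.5
PI = 24.7


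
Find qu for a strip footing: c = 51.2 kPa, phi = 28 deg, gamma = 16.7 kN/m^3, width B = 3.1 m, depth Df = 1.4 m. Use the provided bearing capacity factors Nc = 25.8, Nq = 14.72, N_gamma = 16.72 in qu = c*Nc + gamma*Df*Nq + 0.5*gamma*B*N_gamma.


Compute qu = c*Nc + gamma*Df*Nq + 0.5*gamma*B*N_gamma
Term 1: 51.2 * 25.8 = 1320.96
Term 2: 16.7 * 1.4 * 14.72 = 344.1536
Term 3: 0.5 * 16.7 * 3.1 * 16.72 = 432.7972
qu = 1320.96 + 344.1536 + 432.7972
qu = 2097.91 kPa


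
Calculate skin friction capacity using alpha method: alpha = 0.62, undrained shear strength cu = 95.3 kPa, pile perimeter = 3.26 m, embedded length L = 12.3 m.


Using Qs = alpha * cu * perimeter * L
Qs = 0.62 * 95.3 * 3.26 * 12.3
Qs = 2369.23 kN


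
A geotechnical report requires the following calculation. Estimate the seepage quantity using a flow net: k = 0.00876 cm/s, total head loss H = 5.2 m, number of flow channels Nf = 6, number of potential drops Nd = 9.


Convert k to m/s for unit consistency with H:
k = 0.00876 cm/s = 0.00876 / 100 m/s = 8.76e-05 m/s
Using q = k * H * Nf / Nd
Nf / Nd = 6 / 9 = 0.6667
q = 8.76e-05 * 5.2 * 0.6667
q = 0.0003037 m^3/s per m
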